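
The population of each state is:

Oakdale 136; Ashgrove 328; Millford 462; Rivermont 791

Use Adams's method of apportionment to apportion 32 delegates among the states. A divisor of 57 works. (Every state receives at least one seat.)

With modified divisor 57: modified quotas Oakdale 2.386, Ashgrove 5.754, Millford 8.105, Rivermont 13.877.
Rounding up: Oakdale 3, Ashgrove 6, Millford 9, Rivermont 14 (total 32).

Oakdale=3, Ashgrove=6, Millford=9, Rivermont=14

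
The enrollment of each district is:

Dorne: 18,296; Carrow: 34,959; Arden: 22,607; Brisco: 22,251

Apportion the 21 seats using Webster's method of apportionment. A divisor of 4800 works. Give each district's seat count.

Dorne=4, Carrow=7, Arden=5, Brisco=5

With modified divisor 4800: modified quotas Dorne 3.812, Carrow 7.283, Arden 4.710, Brisco 4.636.
Rounding to the nearest integer: Dorne 4, Carrow 7, Arden 5, Brisco 5 (total 21).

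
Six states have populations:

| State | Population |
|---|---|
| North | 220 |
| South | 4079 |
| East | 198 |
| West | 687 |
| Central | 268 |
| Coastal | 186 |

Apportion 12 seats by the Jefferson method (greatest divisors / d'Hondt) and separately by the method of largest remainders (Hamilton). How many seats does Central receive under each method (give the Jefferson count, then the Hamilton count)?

Jefferson: North 0, South 11, East 0, West 1, Central 0, Coastal 0.
Hamilton: North 1, South 9, East 0, West 1, Central 1, Coastal 0.
Central gets 0 under Jefferson and 1 under Hamilton.

0 and 1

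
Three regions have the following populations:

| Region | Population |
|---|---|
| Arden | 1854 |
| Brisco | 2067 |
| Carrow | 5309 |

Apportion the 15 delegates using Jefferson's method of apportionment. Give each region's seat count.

Standard divisor 9230/15 ≈ 615.333; standard quotas: Arden 3.013, Brisco 3.359, Carrow 8.628.
Rounding down gives 3, 3, 8 = 14 seats, so the divisor must be adjusted.
With modified divisor 560: modified quotas Arden 3.311, Brisco 3.691, Carrow 9.480.
Rounding down: Arden 3, Brisco 3, Carrow 9 (total 15).

Arden=3, Brisco=3, Carrow=9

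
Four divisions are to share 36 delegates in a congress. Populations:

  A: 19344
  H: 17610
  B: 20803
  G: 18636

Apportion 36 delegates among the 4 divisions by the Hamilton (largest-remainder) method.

Total 76393; standard divisor 76393/36 ≈ 2122.028.
Standard quotas: A 9.1158, H 8.2987, B 9.8034, G 8.7822.
Lower quotas: A 9, H 8, B 9, G 8 (sum 34, leaving 2 seats).
Remainders in descending order: B 0.8034, G 0.7822, H 0.2987, A 0.1158.
Largest remainders: B, G receive the extra seats.

A=9; H=8; B=10; G=9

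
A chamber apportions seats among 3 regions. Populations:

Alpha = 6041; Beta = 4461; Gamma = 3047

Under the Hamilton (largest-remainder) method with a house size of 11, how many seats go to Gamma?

2

Total 13549; standard divisor 13549/11 ≈ 1231.727.
Standard quotas: Alpha 4.9045, Beta 3.6217, Gamma 2.4738.
Lower quotas: Alpha 4, Beta 3, Gamma 2 (sum 9, leaving 2 seats).
Remainders in descending order: Alpha 0.9045, Beta 0.6217, Gamma 0.4738.
The surplus seats go to Alpha, Beta.
Gamma receives 2.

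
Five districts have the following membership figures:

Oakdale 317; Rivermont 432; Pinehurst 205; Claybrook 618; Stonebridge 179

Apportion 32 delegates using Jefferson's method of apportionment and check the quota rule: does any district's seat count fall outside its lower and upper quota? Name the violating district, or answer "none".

none

Standard quotas: Oakdale 5.793, Rivermont 7.895, Pinehurst 3.746, Claybrook 11.294, Stonebridge 3.271.
Jefferson allocation: Oakdale 6, Rivermont 8, Pinehurst 3, Claybrook 12, Stonebridge 3.
Every allocation lies between the lower and upper quota.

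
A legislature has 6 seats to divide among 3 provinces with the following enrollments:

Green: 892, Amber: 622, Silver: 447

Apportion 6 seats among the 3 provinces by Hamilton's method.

Standard divisor: 1961 ÷ 6 ≈ 326.833.
Standard quotas: Green 2.729, Amber 1.903, Silver 1.368.
Lower quotas: Green 2, Amber 1, Silver 1 (sum 4, leaving 2 seats).
Remainders in descending order: Amber 0.903, Green 0.729, Silver 0.368.
The surplus seats go to Amber, Green.

Green 3; Amber 2; Silver 1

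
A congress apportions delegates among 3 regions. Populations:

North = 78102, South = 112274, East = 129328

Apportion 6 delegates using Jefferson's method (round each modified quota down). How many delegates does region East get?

3

Standard divisor 319704/6 ≈ 53284; standard quotas: North 1.466, South 2.107, East 2.427.
Rounding down gives 1, 2, 2 = 5 seats, so the divisor must be adjusted.
With modified divisor 41100: modified quotas North 1.900, South 2.732, East 3.147.
Rounding down: North 1, South 2, East 3 (total 6).
East receives 3.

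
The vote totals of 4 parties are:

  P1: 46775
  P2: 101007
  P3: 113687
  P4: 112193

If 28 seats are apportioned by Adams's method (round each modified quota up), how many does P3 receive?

8

Standard divisor 373662/28 ≈ 13345.071; standard quotas: P1 3.505, P2 7.569, P3 8.519, P4 8.407.
Rounding up gives 4, 8, 9, 9 = 30 seats, so the divisor must be adjusted.
With modified divisor 14300: modified quotas P1 3.271, P2 7.063, P3 7.950, P4 7.846.
Rounding up: P1 4, P2 8, P3 8, P4 8 (total 28).
P3 receives 8.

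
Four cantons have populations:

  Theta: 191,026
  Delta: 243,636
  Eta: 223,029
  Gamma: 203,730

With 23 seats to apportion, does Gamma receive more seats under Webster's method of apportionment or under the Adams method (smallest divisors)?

Adams

Webster: Theta 5, Delta 7, Eta 6, Gamma 5.
Adams: Theta 5, Delta 6, Eta 6, Gamma 6.
Gamma gets 5 under Webster and 6 under Adams.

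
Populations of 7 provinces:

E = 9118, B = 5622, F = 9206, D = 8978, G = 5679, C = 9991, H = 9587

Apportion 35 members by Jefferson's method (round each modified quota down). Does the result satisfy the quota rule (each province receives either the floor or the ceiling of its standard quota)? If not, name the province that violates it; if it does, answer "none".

none

Standard quotas: E 5.485, B 3.382, F 5.538, D 5.401, G 3.416, C 6.010, H 5.767.
Jefferson allocation: E 6, B 3, F 6, D 5, G 3, C 6, H 6.
Every allocation lies between the lower and upper quota.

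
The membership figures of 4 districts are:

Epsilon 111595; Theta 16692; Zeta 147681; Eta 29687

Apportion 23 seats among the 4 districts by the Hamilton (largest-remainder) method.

Standard divisor: 305655 ÷ 23 ≈ 13289.348.
Standard quotas: Epsilon 8.3973, Theta 1.2560, Zeta 11.1127, Eta 2.2339.
Lower quotas: Epsilon 8, Theta 1, Zeta 11, Eta 2 (sum 22, leaving 1 seat).
Remainders in descending order: Epsilon 0.3973, Theta 0.2560, Eta 0.2339, Zeta 0.1127.
The surplus seat goes to Epsilon.

Epsilon 9; Theta 1; Zeta 11; Eta 2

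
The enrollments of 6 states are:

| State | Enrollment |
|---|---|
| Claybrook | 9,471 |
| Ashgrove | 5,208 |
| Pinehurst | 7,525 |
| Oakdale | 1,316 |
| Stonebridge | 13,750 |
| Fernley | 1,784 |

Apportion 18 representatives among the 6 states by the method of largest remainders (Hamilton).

Claybrook 4; Ashgrove 2; Pinehurst 4; Oakdale 1; Stonebridge 6; Fernley 1

The standard divisor is 39054/18 ≈ 2169.667.
Standard quotas: Claybrook 4.3652, Ashgrove 2.4004, Pinehurst 3.4683, Oakdale 0.6065, Stonebridge 6.3374, Fernley 0.8222.
Lower quotas: Claybrook 4, Ashgrove 2, Pinehurst 3, Oakdale 0, Stonebridge 6, Fernley 0 (sum 15, leaving 3 seats).
Remainders in descending order: Fernley 0.8222, Oakdale 0.6065, Pinehurst 0.4683, Ashgrove 0.4004, Claybrook 0.3652, Stonebridge 0.3374.
Largest remainders: Fernley, Oakdale, Pinehurst receive the extra seats.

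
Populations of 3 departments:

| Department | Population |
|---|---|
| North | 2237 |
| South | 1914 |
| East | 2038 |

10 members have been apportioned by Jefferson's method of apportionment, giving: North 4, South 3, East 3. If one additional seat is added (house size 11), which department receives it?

Priority for the next seat is population ÷ (current seats + 1).
Priorities: North 447.400, South 478.500, East 509.500.
Highest priority: East.

East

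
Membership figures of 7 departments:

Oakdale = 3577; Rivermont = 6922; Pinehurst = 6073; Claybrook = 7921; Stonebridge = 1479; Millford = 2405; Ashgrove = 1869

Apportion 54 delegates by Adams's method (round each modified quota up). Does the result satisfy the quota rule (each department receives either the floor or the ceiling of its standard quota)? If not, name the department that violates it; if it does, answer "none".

none

Standard quotas: Oakdale 6.386, Rivermont 12.358, Pinehurst 10.842, Claybrook 14.142, Stonebridge 2.641, Millford 4.294, Ashgrove 3.337.
Adams allocation: Oakdale 6, Rivermont 12, Pinehurst 11, Claybrook 14, Stonebridge 3, Millford 4, Ashgrove 4.
Every allocation lies between the lower and upper quota.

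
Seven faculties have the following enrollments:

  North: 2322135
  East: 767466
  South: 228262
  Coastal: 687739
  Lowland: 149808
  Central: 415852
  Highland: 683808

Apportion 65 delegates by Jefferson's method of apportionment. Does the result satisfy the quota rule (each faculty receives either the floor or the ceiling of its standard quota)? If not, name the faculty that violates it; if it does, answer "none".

North

Standard quotas: North 28.723, East 9.493, South 2.823, Coastal 8.507, Lowland 1.853, Central 5.144, Highland 8.458.
Jefferson allocation: North 30, East 10, South 2, Coastal 9, Lowland 1, Central 5, Highland 8.
North has quota 28.723 (lower 28, upper 29) but receives 30 — outside the quota interval.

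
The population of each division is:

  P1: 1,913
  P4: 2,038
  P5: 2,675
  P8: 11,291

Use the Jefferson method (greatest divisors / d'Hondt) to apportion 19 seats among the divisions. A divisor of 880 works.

With modified divisor 880: modified quotas P1 2.174, P4 2.316, P5 3.040, P8 12.831.
Rounding down: P1 2, P4 2, P5 3, P8 12 (total 19).

P1 2, P4 2, P5 3, P8 12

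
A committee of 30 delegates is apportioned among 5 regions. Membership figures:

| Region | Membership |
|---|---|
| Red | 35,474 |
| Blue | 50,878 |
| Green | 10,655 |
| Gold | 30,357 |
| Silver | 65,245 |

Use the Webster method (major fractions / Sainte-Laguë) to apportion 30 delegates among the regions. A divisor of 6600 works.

With modified divisor 6600: modified quotas Red 5.375, Blue 7.709, Green 1.614, Gold 4.600, Silver 9.886.
Rounding to the nearest integer: Red 5, Blue 8, Green 2, Gold 5, Silver 10 (total 30).

Red 5, Blue 8, Green 2, Gold 5, Silver 10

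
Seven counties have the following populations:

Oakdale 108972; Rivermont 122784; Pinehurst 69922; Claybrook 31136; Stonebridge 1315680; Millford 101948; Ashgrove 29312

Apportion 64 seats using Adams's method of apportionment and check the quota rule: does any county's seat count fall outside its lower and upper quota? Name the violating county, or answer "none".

Stonebridge

Standard quotas: Oakdale 3.919, Rivermont 4.415, Pinehurst 2.514, Claybrook 1.120, Stonebridge 47.312, Millford 3.666, Ashgrove 1.054.
Adams allocation: Oakdale 4, Rivermont 5, Pinehurst 3, Claybrook 2, Stonebridge 45, Millford 4, Ashgrove 1.
Stonebridge has quota 47.312 (lower 47, upper 48) but receives 45 — outside the quota interval.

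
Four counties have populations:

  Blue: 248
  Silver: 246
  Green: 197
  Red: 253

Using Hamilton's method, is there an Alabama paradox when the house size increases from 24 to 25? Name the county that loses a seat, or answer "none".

none

At 24 seats: Blue 6, Silver 6, Green 5, Red 7.
At 25 seats: Blue 7, Silver 6, Green 5, Red 7.
No county's allocation decreased.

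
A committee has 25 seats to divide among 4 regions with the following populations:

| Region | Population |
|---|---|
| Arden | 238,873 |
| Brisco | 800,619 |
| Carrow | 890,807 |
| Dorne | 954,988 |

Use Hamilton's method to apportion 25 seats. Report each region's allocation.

Arden: 2, Brisco: 7, Carrow: 8, Dorne: 8

Total 2885287; standard divisor 2885287/25 ≈ 115411.48.
Standard quotas: Arden 2.0698, Brisco 6.9371, Carrow 7.7185, Dorne 8.2746.
Lower quotas: Arden 2, Brisco 6, Carrow 7, Dorne 8 (sum 23, leaving 2 seats).
Remainders in descending order: Brisco 0.9371, Carrow 0.7185, Dorne 0.2746, Arden 0.0698.
The surplus seats go to Brisco, Carrow.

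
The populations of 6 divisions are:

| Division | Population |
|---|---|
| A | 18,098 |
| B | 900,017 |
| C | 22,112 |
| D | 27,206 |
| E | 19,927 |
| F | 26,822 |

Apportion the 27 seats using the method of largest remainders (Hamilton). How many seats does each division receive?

A 0, B 24, C 1, D 1, E 0, F 1

Standard divisor: 1014182 ÷ 27 ≈ 37562.296.
Standard quotas: A 0.4818, B 23.9606, C 0.5887, D 0.7243, E 0.5305, F 0.7141.
Lower quotas: A 0, B 23, C 0, D 0, E 0, F 0 (sum 23, leaving 4 seats).
Remainders in descending order: B 0.9606, D 0.7243, F 0.7141, C 0.5887, E 0.5305, A 0.4818.
The surplus seats go to B, D, F, C.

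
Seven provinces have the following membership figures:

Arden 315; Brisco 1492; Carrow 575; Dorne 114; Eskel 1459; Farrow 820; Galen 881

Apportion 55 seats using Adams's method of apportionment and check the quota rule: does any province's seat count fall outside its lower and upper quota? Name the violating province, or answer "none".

Standard quotas: Arden 3.063, Brisco 14.508, Carrow 5.591, Dorne 1.109, Eskel 14.188, Farrow 7.974, Galen 8.567.
Adams allocation: Arden 3, Brisco 14, Carrow 6, Dorne 2, Eskel 14, Farrow 8, Galen 8.
Every allocation lies between the lower and upper quota.

none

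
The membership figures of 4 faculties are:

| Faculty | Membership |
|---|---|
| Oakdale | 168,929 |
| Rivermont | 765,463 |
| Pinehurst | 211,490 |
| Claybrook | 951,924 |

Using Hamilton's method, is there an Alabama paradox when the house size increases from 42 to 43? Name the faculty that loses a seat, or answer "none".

At 42 seats: Oakdale 4, Rivermont 15, Pinehurst 4, Claybrook 19.
At 43 seats: Oakdale 3, Rivermont 16, Pinehurst 4, Claybrook 20.
Oakdale drops from 4 to 3.

Oakdale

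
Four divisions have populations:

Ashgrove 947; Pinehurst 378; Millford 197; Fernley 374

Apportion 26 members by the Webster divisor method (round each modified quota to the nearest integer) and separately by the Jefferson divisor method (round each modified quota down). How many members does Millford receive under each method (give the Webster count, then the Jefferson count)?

Webster: Ashgrove 13, Pinehurst 5, Millford 3, Fernley 5.
Jefferson: Ashgrove 14, Pinehurst 5, Millford 2, Fernley 5.
Millford gets 3 under Webster and 2 under Jefferson.

3 and 2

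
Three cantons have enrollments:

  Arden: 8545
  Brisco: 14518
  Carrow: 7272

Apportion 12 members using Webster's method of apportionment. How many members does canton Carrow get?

3

Standard divisor 30335/12 ≈ 2527.917; standard quotas: Arden 3.380, Brisco 5.743, Carrow 2.877.
Rounding to the nearest integer gives Arden 3, Brisco 6, Carrow 3 — total 12, matching the house size, so no adjustment is needed.
Carrow receives 3.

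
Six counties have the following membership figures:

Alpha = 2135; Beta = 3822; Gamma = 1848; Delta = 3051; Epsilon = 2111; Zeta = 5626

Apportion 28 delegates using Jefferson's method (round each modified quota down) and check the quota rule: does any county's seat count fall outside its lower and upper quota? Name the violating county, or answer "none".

none

Standard quotas: Alpha 3.215, Beta 5.756, Gamma 2.783, Delta 4.595, Epsilon 3.179, Zeta 8.472.
Jefferson allocation: Alpha 3, Beta 6, Gamma 3, Delta 4, Epsilon 3, Zeta 9.
Every allocation lies between the lower and upper quota.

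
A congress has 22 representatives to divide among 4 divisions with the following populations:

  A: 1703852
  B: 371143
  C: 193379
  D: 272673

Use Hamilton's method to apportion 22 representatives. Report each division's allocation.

Total 2541047; standard divisor 2541047/22 ≈ 115502.136.
Standard quotas: A 14.7517, B 3.2133, C 1.6742, D 2.3608.
Lower quotas: A 14, B 3, C 1, D 2 (sum 20, leaving 2 seats).
Remainders in descending order: A 0.7517, C 0.6742, D 0.3608, B 0.2133.
The surplus seats go to A, C.

A 15, B 3, C 2, D 2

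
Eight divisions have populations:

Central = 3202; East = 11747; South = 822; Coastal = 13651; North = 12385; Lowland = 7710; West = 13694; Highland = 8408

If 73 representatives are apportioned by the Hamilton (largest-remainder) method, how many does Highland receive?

Standard divisor: 71619 ÷ 73 ≈ 981.082.
Standard quotas: Central 3.2637, East 11.9735, South 0.8379, Coastal 13.9142, North 12.6238, Lowland 7.8587, West 13.9581, Highland 8.5701.
Lower quotas: Central 3, East 11, South 0, Coastal 13, North 12, Lowland 7, West 13, Highland 8 (sum 67, leaving 6 seats).
Remainders in descending order: East 0.9735, West 0.9581, Coastal 0.9142, Lowland 0.8587, South 0.8379, North 0.6238, Highland 0.5701, Central 0.2637.
Largest remainders: East, West, Coastal, Lowland, South, North receive the extra seats.
Highland receives 8.

8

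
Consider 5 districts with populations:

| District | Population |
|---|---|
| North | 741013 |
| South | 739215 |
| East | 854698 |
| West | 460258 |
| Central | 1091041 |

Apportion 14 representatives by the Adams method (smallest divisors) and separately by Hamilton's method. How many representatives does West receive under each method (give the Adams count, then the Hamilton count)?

2 and 1

Adams: North 3, South 3, East 3, West 2, Central 3.
Hamilton: North 3, South 3, East 3, West 1, Central 4.
West gets 2 under Adams and 1 under Hamilton.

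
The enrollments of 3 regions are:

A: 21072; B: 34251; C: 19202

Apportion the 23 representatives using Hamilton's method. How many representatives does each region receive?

A: 6; B: 11; C: 6

Standard divisor: 74525 ÷ 23 ≈ 3240.217.
Standard quotas: A 6.5033, B 10.5706, C 5.9261.
Lower quotas: A 6, B 10, C 5 (sum 21, leaving 2 seats).
Remainders in descending order: C 0.9261, B 0.5706, A 0.5033.
Largest remainders: C, B receive the extra seats.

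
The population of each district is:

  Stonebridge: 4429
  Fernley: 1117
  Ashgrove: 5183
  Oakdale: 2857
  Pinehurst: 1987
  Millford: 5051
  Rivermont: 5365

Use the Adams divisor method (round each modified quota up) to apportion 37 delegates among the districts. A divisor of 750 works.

Stonebridge 6, Fernley 2, Ashgrove 7, Oakdale 4, Pinehurst 3, Millford 7, Rivermont 8

With modified divisor 750: modified quotas Stonebridge 5.905, Fernley 1.489, Ashgrove 6.911, Oakdale 3.809, Pinehurst 2.649, Millford 6.735, Rivermont 7.153.
Rounding up: Stonebridge 6, Fernley 2, Ashgrove 7, Oakdale 4, Pinehurst 3, Millford 7, Rivermont 8 (total 37).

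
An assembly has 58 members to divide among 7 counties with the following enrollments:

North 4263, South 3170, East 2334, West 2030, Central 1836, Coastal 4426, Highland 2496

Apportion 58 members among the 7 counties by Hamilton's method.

North=12, South=9, East=7, West=6, Central=5, Coastal=12, Highland=7

The standard divisor is 20555/58 ≈ 354.397.
Standard quotas: North 12.029, South 8.945, East 6.586, West 5.728, Central 5.181, Coastal 12.489, Highland 7.043.
Lower quotas: North 12, South 8, East 6, West 5, Central 5, Coastal 12, Highland 7 (sum 55, leaving 3 seats).
Remainders in descending order: South 0.945, West 0.728, East 0.586, Coastal 0.489, Central 0.181, Highland 0.043, North 0.029.
Largest remainders: South, West, East receive the extra seats.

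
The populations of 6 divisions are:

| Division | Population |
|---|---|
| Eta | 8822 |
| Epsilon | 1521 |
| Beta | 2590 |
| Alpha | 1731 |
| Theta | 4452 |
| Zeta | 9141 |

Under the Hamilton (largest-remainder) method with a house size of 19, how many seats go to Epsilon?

Standard divisor: 28257 ÷ 19 ≈ 1487.211.
Standard quotas: Eta 5.9319, Epsilon 1.0227, Beta 1.7415, Alpha 1.1639, Theta 2.9935, Zeta 6.1464.
Lower quotas: Eta 5, Epsilon 1, Beta 1, Alpha 1, Theta 2, Zeta 6 (sum 16, leaving 3 seats).
Remainders in descending order: Theta 0.9935, Eta 0.9319, Beta 0.7415, Alpha 0.1639, Zeta 0.1464, Epsilon 0.0227.
The surplus seats go to Theta, Eta, Beta.
Epsilon receives 1.

1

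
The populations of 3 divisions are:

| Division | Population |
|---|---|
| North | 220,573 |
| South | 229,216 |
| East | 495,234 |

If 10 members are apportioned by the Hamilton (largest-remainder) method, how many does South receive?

3

The standard divisor is 945023/10 ≈ 94502.3.
Standard quotas: North 2.3340, South 2.4255, East 5.2404.
Lower quotas: North 2, South 2, East 5 (sum 9, leaving 1 seat).
Remainders in descending order: South 0.4255, North 0.3340, East 0.2404.
The surplus seat goes to South.
South receives 3.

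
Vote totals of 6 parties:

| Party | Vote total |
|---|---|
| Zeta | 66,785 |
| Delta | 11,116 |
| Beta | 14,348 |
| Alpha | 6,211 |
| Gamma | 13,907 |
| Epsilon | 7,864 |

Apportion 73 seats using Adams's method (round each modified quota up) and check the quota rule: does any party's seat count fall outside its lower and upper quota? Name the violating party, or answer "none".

Standard quotas: Zeta 40.549, Delta 6.749, Beta 8.712, Alpha 3.771, Gamma 8.444, Epsilon 4.775.
Adams allocation: Zeta 39, Delta 7, Beta 9, Alpha 4, Gamma 9, Epsilon 5.
Zeta has quota 40.549 (lower 40, upper 41) but receives 39 — outside the quota interval.

Zeta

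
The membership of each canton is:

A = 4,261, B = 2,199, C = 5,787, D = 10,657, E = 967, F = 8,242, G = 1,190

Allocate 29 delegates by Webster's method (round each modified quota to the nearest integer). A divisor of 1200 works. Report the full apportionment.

With modified divisor 1200: modified quotas A 3.551, B 1.833, C 4.822, D 8.881, E 0.806, F 6.868, G 0.992.
Rounding to the nearest integer: A 4, B 2, C 5, D 9, E 1, F 7, G 1 (total 29).

A 4, B 2, C 5, D 9, E 1, F 7, G 1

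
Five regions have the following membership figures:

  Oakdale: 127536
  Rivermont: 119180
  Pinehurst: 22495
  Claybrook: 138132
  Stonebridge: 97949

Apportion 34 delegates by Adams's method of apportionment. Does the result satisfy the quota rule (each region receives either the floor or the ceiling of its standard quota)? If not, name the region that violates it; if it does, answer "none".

none

Standard quotas: Oakdale 8.582, Rivermont 8.019, Pinehurst 1.514, Claybrook 9.295, Stonebridge 6.591.
Adams allocation: Oakdale 8, Rivermont 8, Pinehurst 2, Claybrook 9, Stonebridge 7.
Every allocation lies between the lower and upper quota.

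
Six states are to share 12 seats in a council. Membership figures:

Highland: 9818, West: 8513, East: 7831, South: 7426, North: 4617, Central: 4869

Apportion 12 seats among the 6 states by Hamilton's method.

Highland 3, West 3, East 2, South 2, North 1, Central 1

Total 43074; standard divisor 43074/12 ≈ 3589.5.
Standard quotas: Highland 2.7352, West 2.3716, East 2.1816, South 2.0688, North 1.2863, Central 1.3565.
Lower quotas: Highland 2, West 2, East 2, South 2, North 1, Central 1 (sum 10, leaving 2 seats).
Remainders in descending order: Highland 0.7352, West 0.3716, Central 0.3565, North 0.2863, East 0.1816, South 0.0688.
Largest remainders: Highland, West receive the extra seats.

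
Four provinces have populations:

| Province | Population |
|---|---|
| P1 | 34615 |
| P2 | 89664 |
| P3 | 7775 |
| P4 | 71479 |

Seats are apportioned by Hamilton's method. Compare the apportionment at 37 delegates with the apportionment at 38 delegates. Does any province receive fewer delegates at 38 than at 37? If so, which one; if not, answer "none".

At 37 seats: P1 6, P2 16, P3 2, P4 13.
At 38 seats: P1 7, P2 17, P3 1, P4 13.
P3 drops from 2 to 1.

P3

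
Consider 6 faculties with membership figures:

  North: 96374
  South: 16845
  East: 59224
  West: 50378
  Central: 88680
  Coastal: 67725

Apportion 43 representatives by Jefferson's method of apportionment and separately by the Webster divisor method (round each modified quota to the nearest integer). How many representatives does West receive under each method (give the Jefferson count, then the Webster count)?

Jefferson: North 11, South 2, East 7, West 5, Central 10, Coastal 8.
Webster: North 11, South 2, East 7, West 6, Central 10, Coastal 7.
West gets 5 under Jefferson and 6 under Webster.

5 and 6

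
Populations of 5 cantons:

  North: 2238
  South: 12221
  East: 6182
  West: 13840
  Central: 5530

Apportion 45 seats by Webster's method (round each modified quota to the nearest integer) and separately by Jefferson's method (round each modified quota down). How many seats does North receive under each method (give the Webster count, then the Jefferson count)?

3 and 2

Webster: North 3, South 14, East 7, West 15, Central 6.
Jefferson: North 2, South 14, East 7, West 16, Central 6.
North gets 3 under Webster and 2 under Jefferson.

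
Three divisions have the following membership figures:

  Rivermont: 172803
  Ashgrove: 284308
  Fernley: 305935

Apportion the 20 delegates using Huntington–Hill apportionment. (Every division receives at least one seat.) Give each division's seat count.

With divisor 38316: modified quotas Rivermont 4.510, Ashgrove 7.420, Fernley 7.985.
Geometric-mean thresholds: Rivermont √(4·5)=4.472, Ashgrove √(7·8)=7.483, Fernley √(7·8)=7.483.
Each quota rounded against its threshold gives Rivermont 5, Ashgrove 7, Fernley 8 (total 20).

Rivermont: 5; Ashgrove: 7; Fernley: 8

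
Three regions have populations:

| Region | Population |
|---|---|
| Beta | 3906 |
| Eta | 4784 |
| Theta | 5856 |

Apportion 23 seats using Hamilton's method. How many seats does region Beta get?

Total 14546; standard divisor 14546/23 ≈ 632.435.
Standard quotas: Beta 6.1761, Eta 7.5644, Theta 9.2595.
Lower quotas: Beta 6, Eta 7, Theta 9 (sum 22, leaving 1 seat).
Remainders in descending order: Eta 0.5644, Theta 0.2595, Beta 0.1761.
The surplus seat goes to Eta.
Beta receives 6.

6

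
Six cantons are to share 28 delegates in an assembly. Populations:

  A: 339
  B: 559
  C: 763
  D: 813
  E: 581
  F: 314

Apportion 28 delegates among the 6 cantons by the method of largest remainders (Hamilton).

The standard divisor is 3369/28 ≈ 120.321.
Standard quotas: A 2.817, B 4.646, C 6.341, D 6.757, E 4.829, F 2.610.
Lower quotas: A 2, B 4, C 6, D 6, E 4, F 2 (sum 24, leaving 4 seats).
Remainders in descending order: E 0.829, A 0.817, D 0.757, B 0.646, F 0.610, C 0.341.
Largest remainders: E, A, D, B receive the extra seats.

A: 3, B: 5, C: 6, D: 7, E: 5, F: 2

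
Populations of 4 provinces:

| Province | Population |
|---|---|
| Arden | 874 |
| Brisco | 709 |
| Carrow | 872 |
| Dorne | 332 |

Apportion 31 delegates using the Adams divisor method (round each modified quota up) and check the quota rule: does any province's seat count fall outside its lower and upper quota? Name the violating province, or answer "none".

none

Standard quotas: Arden 9.722, Brisco 7.886, Carrow 9.699, Dorne 3.693.
Adams allocation: Arden 10, Brisco 8, Carrow 9, Dorne 4.
Every allocation lies between the lower and upper quota.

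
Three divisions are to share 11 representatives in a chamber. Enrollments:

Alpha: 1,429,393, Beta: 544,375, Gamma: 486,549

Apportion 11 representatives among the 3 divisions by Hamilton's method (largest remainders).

Alpha: 6; Beta: 3; Gamma: 2

Standard divisor: 2460317 ÷ 11 ≈ 223665.182.
Standard quotas: Alpha 6.3908, Beta 2.4339, Gamma 2.1753.
Lower quotas: Alpha 6, Beta 2, Gamma 2 (sum 10, leaving 1 seat).
Remainders in descending order: Beta 0.4339, Alpha 0.3908, Gamma 0.1753.
The surplus seat goes to Beta.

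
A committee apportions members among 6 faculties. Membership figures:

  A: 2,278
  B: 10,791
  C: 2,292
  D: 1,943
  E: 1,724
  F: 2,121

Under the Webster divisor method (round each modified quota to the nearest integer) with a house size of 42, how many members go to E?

3

Standard divisor 21149/42 ≈ 503.548; standard quotas: A 4.524, B 21.430, C 4.552, D 3.859, E 3.424, F 4.212.
Rounding to the nearest integer gives A 5, B 21, C 5, D 4, E 3, F 4 — total 42, matching the house size, so no adjustment is needed.
E receives 3.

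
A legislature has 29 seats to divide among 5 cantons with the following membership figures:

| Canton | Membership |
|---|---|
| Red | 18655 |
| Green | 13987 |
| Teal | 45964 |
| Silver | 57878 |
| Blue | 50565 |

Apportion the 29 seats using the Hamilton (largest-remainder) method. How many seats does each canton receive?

Red 3, Green 2, Teal 7, Silver 9, Blue 8

Standard divisor: 187049 ÷ 29 ≈ 6449.966.
Standard quotas: Red 2.8923, Green 2.1685, Teal 7.1262, Silver 8.9734, Blue 7.8396.
Lower quotas: Red 2, Green 2, Teal 7, Silver 8, Blue 7 (sum 26, leaving 3 seats).
Remainders in descending order: Silver 0.9734, Red 0.8923, Blue 0.8396, Green 0.1685, Teal 0.1262.
The surplus seats go to Silver, Red, Blue.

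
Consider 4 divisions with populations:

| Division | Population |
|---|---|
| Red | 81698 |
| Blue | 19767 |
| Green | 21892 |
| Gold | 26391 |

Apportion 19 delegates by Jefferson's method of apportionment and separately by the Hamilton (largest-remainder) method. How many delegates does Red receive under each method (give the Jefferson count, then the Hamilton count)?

11 and 10

Jefferson: Red 11, Blue 2, Green 3, Gold 3.
Hamilton: Red 10, Blue 3, Green 3, Gold 3.
Red gets 11 under Jefferson and 10 under Hamilton.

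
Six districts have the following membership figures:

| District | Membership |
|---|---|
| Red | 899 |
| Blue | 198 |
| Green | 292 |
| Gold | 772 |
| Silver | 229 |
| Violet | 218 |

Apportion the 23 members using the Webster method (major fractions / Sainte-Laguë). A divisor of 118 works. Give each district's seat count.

Red 8, Blue 2, Green 2, Gold 7, Silver 2, Violet 2

With modified divisor 118: modified quotas Red 7.619, Blue 1.678, Green 2.475, Gold 6.542, Silver 1.941, Violet 1.847.
Rounding to the nearest integer: Red 8, Blue 2, Green 2, Gold 7, Silver 2, Violet 2 (total 23).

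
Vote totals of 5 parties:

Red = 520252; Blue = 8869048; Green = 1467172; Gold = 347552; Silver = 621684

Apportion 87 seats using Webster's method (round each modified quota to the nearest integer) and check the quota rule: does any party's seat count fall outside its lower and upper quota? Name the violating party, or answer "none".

Blue

Standard quotas: Red 3.827, Blue 65.248, Green 10.794, Gold 2.557, Silver 4.574.
Webster allocation: Red 4, Blue 64, Green 11, Gold 3, Silver 5.
Blue has quota 65.248 (lower 65, upper 66) but receives 64 — outside the quota interval.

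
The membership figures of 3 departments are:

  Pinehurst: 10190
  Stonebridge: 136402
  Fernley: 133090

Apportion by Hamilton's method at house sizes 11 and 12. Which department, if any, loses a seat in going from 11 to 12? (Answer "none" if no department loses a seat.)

At 11 seats: Pinehurst 1, Stonebridge 5, Fernley 5.
At 12 seats: Pinehurst 0, Stonebridge 6, Fernley 6.
Pinehurst drops from 1 to 0.

Pinehurst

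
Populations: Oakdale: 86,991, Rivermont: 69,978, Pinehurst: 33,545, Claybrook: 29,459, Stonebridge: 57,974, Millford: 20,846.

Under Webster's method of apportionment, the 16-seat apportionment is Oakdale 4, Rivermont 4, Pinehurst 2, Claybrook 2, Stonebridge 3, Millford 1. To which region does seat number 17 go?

Priority for the next seat is population ÷ (current seats + 0.5).
Priorities: Oakdale 19331.333, Rivermont 15550.667, Pinehurst 13418.000, Claybrook 11783.600, Stonebridge 16564.000, Millford 13897.333.
Highest priority: Oakdale.

Oakdale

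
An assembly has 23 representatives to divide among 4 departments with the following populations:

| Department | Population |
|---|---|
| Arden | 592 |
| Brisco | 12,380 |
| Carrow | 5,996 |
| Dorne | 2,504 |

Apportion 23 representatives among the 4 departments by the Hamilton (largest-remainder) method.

Arden 1; Brisco 13; Carrow 6; Dorne 3

The standard divisor is 21472/23 ≈ 933.565.
Standard quotas: Arden 0.6341, Brisco 13.2610, Carrow 6.4227, Dorne 2.6822.
Lower quotas: Arden 0, Brisco 13, Carrow 6, Dorne 2 (sum 21, leaving 2 seats).
Remainders in descending order: Dorne 0.6822, Arden 0.6341, Carrow 0.4227, Brisco 0.2610.
Largest remainders: Dorne, Arden receive the extra seats.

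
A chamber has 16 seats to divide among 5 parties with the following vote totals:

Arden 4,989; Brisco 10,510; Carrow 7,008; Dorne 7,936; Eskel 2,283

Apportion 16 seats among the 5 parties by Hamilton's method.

The standard divisor is 32726/16 ≈ 2045.375.
Standard quotas: Arden 2.4392, Brisco 5.1384, Carrow 3.4263, Dorne 3.8800, Eskel 1.1162.
Lower quotas: Arden 2, Brisco 5, Carrow 3, Dorne 3, Eskel 1 (sum 14, leaving 2 seats).
Remainders in descending order: Dorne 0.8800, Arden 0.4392, Carrow 0.4263, Brisco 0.1384, Eskel 0.1162.
Largest remainders: Dorne, Arden receive the extra seats.

Arden=3, Brisco=5, Carrow=3, Dorne=4, Eskel=1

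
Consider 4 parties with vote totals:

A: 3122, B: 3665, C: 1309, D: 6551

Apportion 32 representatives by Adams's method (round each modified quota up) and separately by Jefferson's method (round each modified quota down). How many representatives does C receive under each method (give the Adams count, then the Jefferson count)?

3 and 2

Adams: A 7, B 8, C 3, D 14.
Jefferson: A 7, B 8, C 2, D 15.
C gets 3 under Adams and 2 under Jefferson.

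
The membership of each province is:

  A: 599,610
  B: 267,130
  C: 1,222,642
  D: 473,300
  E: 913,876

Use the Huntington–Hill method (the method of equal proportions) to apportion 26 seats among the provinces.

With divisor 135353: modified quotas A 4.430, B 1.974, C 9.033, D 3.497, E 6.752.
Geometric-mean thresholds: A √(4·5)=4.472, B √(1·2)=1.414, C √(9·10)=9.487, D √(3·4)=3.464, E √(6·7)=6.481.
Each quota rounded against its threshold gives A 4, B 2, C 9, D 4, E 7 (total 26).

A 4, B 2, C 9, D 4, E 7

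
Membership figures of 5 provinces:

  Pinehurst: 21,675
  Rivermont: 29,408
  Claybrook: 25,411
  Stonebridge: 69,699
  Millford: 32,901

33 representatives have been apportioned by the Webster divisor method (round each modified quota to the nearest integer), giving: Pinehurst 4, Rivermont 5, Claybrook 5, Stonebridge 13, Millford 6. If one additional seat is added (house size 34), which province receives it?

Priority for the next seat is population ÷ (current seats + 0.5).
Priorities: Pinehurst 4816.667, Rivermont 5346.909, Claybrook 4620.182, Stonebridge 5162.889, Millford 5061.692.
Highest priority: Rivermont.

Rivermont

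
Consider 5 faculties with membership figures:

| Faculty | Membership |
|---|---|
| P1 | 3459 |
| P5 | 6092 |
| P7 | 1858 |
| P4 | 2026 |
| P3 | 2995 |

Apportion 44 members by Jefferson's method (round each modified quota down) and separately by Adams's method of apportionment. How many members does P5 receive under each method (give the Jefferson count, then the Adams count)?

Jefferson: P1 9, P5 17, P7 5, P4 5, P3 8.
Adams: P1 9, P5 16, P7 5, P4 6, P3 8.
P5 gets 17 under Jefferson and 16 under Adams.

17 and 16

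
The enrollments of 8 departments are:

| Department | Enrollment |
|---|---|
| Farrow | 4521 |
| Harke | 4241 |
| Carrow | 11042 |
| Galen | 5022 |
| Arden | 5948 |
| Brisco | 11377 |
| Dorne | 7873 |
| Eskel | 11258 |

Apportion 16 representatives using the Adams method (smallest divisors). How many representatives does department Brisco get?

Standard divisor 61282/16 ≈ 3830.125; standard quotas: Farrow 1.180, Harke 1.107, Carrow 2.883, Galen 1.311, Arden 1.553, Brisco 2.970, Dorne 2.056, Eskel 2.939.
Rounding up gives 2, 2, 3, 2, 2, 3, 3, 3 = 20 seats, so the divisor must be adjusted.
With modified divisor 5300: modified quotas Farrow 0.853, Harke 0.800, Carrow 2.083, Galen 0.948, Arden 1.122, Brisco 2.147, Dorne 1.485, Eskel 2.124.
Rounding up: Farrow 1, Harke 1, Carrow 3, Galen 1, Arden 2, Brisco 3, Dorne 2, Eskel 3 (total 16).
Brisco receives 3.

3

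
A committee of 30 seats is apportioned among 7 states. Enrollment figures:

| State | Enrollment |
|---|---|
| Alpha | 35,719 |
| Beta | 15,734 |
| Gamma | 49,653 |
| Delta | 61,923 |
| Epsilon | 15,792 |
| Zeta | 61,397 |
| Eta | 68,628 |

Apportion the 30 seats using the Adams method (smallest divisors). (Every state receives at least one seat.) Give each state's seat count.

Alpha: 3, Beta: 2, Gamma: 5, Delta: 6, Epsilon: 2, Zeta: 6, Eta: 6

Standard divisor 308846/30 ≈ 10294.867; standard quotas: Alpha 3.470, Beta 1.528, Gamma 4.823, Delta 6.015, Epsilon 1.534, Zeta 5.964, Eta 6.666.
Rounding up gives 4, 2, 5, 7, 2, 6, 7 = 33 seats, so the divisor must be adjusted.
With modified divisor 12100: modified quotas Alpha 2.952, Beta 1.300, Gamma 4.104, Delta 5.118, Epsilon 1.305, Zeta 5.074, Eta 5.672.
Rounding up: Alpha 3, Beta 2, Gamma 5, Delta 6, Epsilon 2, Zeta 6, Eta 6 (total 30).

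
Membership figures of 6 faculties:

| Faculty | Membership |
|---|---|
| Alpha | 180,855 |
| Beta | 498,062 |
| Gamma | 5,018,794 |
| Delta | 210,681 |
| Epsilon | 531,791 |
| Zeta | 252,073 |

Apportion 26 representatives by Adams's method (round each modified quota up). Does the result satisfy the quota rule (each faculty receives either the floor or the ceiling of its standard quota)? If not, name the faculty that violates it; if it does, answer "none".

Standard quotas: Alpha 0.703, Beta 1.935, Gamma 19.498, Delta 0.819, Epsilon 2.066, Zeta 0.979.
Adams allocation: Alpha 1, Beta 2, Gamma 19, Delta 1, Epsilon 2, Zeta 1.
Every allocation lies between the lower and upper quota.

none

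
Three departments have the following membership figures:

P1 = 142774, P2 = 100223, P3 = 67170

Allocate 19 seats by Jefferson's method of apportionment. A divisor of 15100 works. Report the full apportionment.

P1: 9; P2: 6; P3: 4

With modified divisor 15100: modified quotas P1 9.455, P2 6.637, P3 4.448.
Rounding down: P1 9, P2 6, P3 4 (total 19).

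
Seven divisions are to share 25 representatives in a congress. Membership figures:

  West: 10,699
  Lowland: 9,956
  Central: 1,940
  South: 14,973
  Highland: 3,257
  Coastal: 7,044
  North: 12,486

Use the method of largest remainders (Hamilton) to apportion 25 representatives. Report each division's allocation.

The standard divisor is 60355/25 ≈ 2414.2.
Standard quotas: West 4.4317, Lowland 4.1239, Central 0.8036, South 6.2021, Highland 1.3491, Coastal 2.9177, North 5.1719.
Lower quotas: West 4, Lowland 4, Central 0, South 6, Highland 1, Coastal 2, North 5 (sum 22, leaving 3 seats).
Remainders in descending order: Coastal 0.9177, Central 0.8036, West 0.4317, Highland 0.3491, South 0.2021, North 0.1719, Lowland 0.1239.
Largest remainders: Coastal, Central, West receive the extra seats.

West=5, Lowland=4, Central=1, South=6, Highland=1, Coastal=3, North=5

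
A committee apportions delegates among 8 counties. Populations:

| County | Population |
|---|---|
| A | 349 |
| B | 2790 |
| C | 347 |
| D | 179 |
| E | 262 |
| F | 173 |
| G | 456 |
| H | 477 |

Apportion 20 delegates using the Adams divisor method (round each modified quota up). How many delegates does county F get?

Standard divisor 5033/20 ≈ 251.65; standard quotas: A 1.387, B 11.087, C 1.379, D 0.711, E 1.041, F 0.687, G 1.812, H 1.895.
Rounding up gives 2, 12, 2, 1, 2, 1, 2, 2 = 24 seats, so the divisor must be adjusted.
With modified divisor 330: modified quotas A 1.058, B 8.455, C 1.052, D 0.542, E 0.794, F 0.524, G 1.382, H 1.445.
Rounding up: A 2, B 9, C 2, D 1, E 1, F 1, G 2, H 2 (total 20).
F receives 1.

1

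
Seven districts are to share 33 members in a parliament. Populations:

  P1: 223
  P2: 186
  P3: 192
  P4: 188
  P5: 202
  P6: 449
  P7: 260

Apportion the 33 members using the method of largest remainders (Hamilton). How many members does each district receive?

P1 4; P2 3; P3 4; P4 4; P5 4; P6 9; P7 5

The standard divisor is 1700/33 ≈ 51.515.
Standard quotas: P1 4.329, P2 3.611, P3 3.727, P4 3.649, P5 3.921, P6 8.716, P7 5.047.
Lower quotas: P1 4, P2 3, P3 3, P4 3, P5 3, P6 8, P7 5 (sum 29, leaving 4 seats).
Remainders in descending order: P5 0.921, P3 0.727, P6 0.716, P4 0.649, P2 0.611, P1 0.329, P7 0.047.
Largest remainders: P5, P3, P6, P4 receive the extra seats.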